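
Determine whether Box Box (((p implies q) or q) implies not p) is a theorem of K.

Tableau for the negation not Box Box (((p implies q) or q) implies not p):
1. not Box Box (((p implies q) or q) implies not p), 0
2. not Box (((p implies q) or q) implies not p), 1   [neg-Box-rule on 1: fresh world 1, 0R1]
3. not (((p implies q) or q) implies not p), 2   [neg-Box-rule on 2: fresh world 2, 1R2]
4. (p implies q) or q, 2   [neg-implies-rule on 3]
5. p, 2   [neg-implies-rule on 3]
6. q, 2   [or-rule on 4 (branches; this branch)]
Accessibility: 0R1, 1R2
The negation has an open branch (countermodel exists).

Not valid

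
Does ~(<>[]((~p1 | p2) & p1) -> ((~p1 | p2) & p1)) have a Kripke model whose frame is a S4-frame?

1. ~(<>[]((~p1 | p2) & p1) -> ((~p1 | p2) & p1)), u
2. <>[]((~p1 | p2) & p1), u
3. ~((~p1 | p2) & p1), u
4. ~p1, u
5. []((~p1 | p2) & p1), v
6. (~p1 | p2) & p1, v
7. ~p1 | p2, v
8. p1, v
9. p2, v
Accessibility: uRu, uRv, vRv

Satisfiable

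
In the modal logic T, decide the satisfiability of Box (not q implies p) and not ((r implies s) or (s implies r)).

1. Box (not q implies p) and not ((r implies s) or (s implies r)), w0
2. Box (not q implies p), w0
3. not ((r implies s) or (s implies r)), w0
4. not (r implies s), w0
5. not (s implies r), w0
6. r, w0
7. not s, w0
8. s, w0
9. not r, w0
Accessibility: w0Rw0
Branch closes: s and not s both at w0.
(One branch shown.) All branches close.

No, unsatisfiable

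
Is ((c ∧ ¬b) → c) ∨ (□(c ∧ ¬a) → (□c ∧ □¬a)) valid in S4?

Tableau for the negation ¬(((c ∧ ¬b) → c) ∨ (□(c ∧ ¬a) → (□c ∧ □¬a))):
1. ¬(((c ∧ ¬b) → c) ∨ (□(c ∧ ¬a) → (□c ∧ □¬a))), u
2. ¬((c ∧ ¬b) → c), u
3. ¬(□(c ∧ ¬a) → (□c ∧ □¬a)), u
4. c ∧ ¬b, u
5. ¬c, u
6. □(c ∧ ¬a), u
7. ¬(□c ∧ □¬a), u
8. c, u
9. ¬b, u
Accessibility: uRu
Branch closes: c and ¬c both at u.
Every branch of the negation's tableau closes; the branch above is one of them.

Yes, valid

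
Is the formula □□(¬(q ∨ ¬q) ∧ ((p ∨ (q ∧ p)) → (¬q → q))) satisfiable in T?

1. □□(¬(q ∨ ¬q) ∧ ((p ∨ (q ∧ p)) → (¬q → q))), w0
2. □(¬(q ∨ ¬q) ∧ ((p ∨ (q ∧ p)) → (¬q → q))), w0
3. ¬(q ∨ ¬q) ∧ ((p ∨ (q ∧ p)) → (¬q → q)), w0
4. ¬(q ∨ ¬q), w0
5. (p ∨ (q ∧ p)) → (¬q → q), w0
6. ¬q, w0
7. q, w0
Accessibility: w0Rw0
Branch closes: q and ¬q both at w0.
All branches of the tableau close; one closing branch shown above.

Unsatisfiable (every branch closes)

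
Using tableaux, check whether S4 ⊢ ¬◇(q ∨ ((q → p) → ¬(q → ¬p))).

No, not valid

Tableau for the negation ◇(q ∨ ((q → p) → ¬(q → ¬p))):
1. ◇(q ∨ ((q → p) → ¬(q → ¬p))), 0
2. q ∨ ((q → p) → ¬(q → ¬p)), 1
3. (q → p) → ¬(q → ¬p), 1
4. ¬(q → ¬p), 1
5. q, 1
6. p, 1
Accessibility: 0R0, 0R1, 1R1
The negation has an open branch (countermodel exists).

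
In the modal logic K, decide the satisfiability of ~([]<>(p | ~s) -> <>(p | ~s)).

Satisfiable

1. ~([]<>(p | ~s) -> <>(p | ~s)), w0
2. []<>(p | ~s), w0
3. ~<>(p | ~s), w0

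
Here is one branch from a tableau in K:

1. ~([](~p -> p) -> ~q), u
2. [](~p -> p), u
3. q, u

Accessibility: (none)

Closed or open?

No world carries both an atom and its negation.

Open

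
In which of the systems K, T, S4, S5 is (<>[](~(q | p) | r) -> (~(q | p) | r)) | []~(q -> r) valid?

S4-tableau for the negation ~((<>[](~(q | p) | r) -> (~(q | p) | r)) | []~(q -> r)):
1. ~((<>[](~(q | p) | r) -> (~(q | p) | r)) | []~(q -> r)), 0
2. ~(<>[](~(q | p) | r) -> (~(q | p) | r)), 0
3. ~[]~(q -> r), 0
4. <>[](~(q | p) | r), 0
5. ~(~(q | p) | r), 0
6. q | p, 0
7. ~r, 0
8. p, 0
9. q -> r, 1
10. r, 1
11. [](~(q | p) | r), 2
12. ~(q | p) | r, 2
13. r, 2
Accessibility: 0R0, 0R1, 0R2, 1R1, 2R2
Complete open branch: countermodel on an S4-frame, so not valid in S4, nor in K, T (the same frame is also a K-frame and a T-frame).
S5-tableau for the negation ~((<>[](~(q | p) | r) -> (~(q | p) | r)) | []~(q -> r)):
1. ~((<>[](~(q | p) | r) -> (~(q | p) | r)) | []~(q -> r)), 0
2. ~(<>[](~(q | p) | r) -> (~(q | p) | r)), 0
3. ~[]~(q -> r), 0
4. <>[](~(q | p) | r), 0
5. ~(~(q | p) | r), 0
6. q | p, 0
7. ~r, 0
8. p, 0
9. q -> r, 1
10. r, 1
11. [](~(q | p) | r), 2
12. ~(q | p) | r, 0
13. ~(q | p) | r, 1
14. ~(q | p) | r, 2
15. ~(q | p), 0
16. ~q, 0
17. ~p, 0
Accessibility: 0R0, 0R1, 0R2, 1R0, 1R1, 1R2, 2R0, 2R1, 2R2
Branch closes: p and ~p both at 0.
Every branch closes (one shown): valid in S5.

S5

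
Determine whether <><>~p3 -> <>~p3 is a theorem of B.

Tableau for the negation ~(<><>~p3 -> <>~p3):
1. ~(<><>~p3 -> <>~p3), u
2. <><>~p3, u   [~->-rule on 1]
3. ~<>~p3, u   [~->-rule on 1]
4. p3, u   [~<>-rule on 3 via uRu]
5. <>~p3, v   [<>-rule on 2: fresh world v, uRv]
6. p3, v   [~<>-rule on 3 via uRv]
7. ~p3, w   [<>-rule on 5: fresh world w, vRw]
Accessibility: uRu, uRv, vRu, vRv, vRw, wRv, wRw
The negation has an open branch (countermodel exists).

Invalid (countermodel exists)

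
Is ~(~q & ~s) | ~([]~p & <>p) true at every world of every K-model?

Tableau for the negation ~(~(~q & ~s) | ~([]~p & <>p)):
1. ~(~(~q & ~s) | ~([]~p & <>p)), u
2. ~q & ~s, u
3. []~p & <>p, u
4. ~q, u
5. ~s, u
6. []~p, u
7. <>p, u
8. p, v
9. ~p, v
Accessibility: uRv
Branch closes: p and ~p both at v.
Every branch of the negation's tableau closes; the branch above is one of them.

Yes, valid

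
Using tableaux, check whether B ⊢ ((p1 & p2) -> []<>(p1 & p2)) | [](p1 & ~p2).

Yes, valid

Tableau for the negation ~(((p1 & p2) -> []<>(p1 & p2)) | [](p1 & ~p2)):
1. ~(((p1 & p2) -> []<>(p1 & p2)) | [](p1 & ~p2)), 0
2. ~((p1 & p2) -> []<>(p1 & p2)), 0   [~|-rule on 1]
3. ~[](p1 & ~p2), 0   [~|-rule on 1]
4. p1 & p2, 0   [~->-rule on 2]
5. ~[]<>(p1 & p2), 0   [~->-rule on 2]
6. p1, 0   [&-rule on 4]
7. p2, 0   [&-rule on 4]
8. ~(p1 & ~p2), 1   [~[]-rule on 3: fresh world 1, 0R1]
9. p2, 1   [~&-rule on 8 (branches; this branch)]
10. ~<>(p1 & p2), 2   [~[]-rule on 5: fresh world 2, 0R2]
11. ~(p1 & p2), 0   [~<>-rule on 10 via 2R0]
12. ~(p1 & p2), 2   [~<>-rule on 10 via 2R2]
13. ~p2, 0   [~&-rule on 11 (branches; this branch)]
Accessibility: 0R0, 0R1, 0R2, 1R0, 1R1, 2R0, 2R2
Branch closes: p2 and ~p2 both at 0.
Every branch of the negation's tableau closes; the branch above is one of them.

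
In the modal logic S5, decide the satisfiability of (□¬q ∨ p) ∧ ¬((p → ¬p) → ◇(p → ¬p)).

Unsatisfiable

1. (□¬q ∨ p) ∧ ¬((p → ¬p) → ◇(p → ¬p)), u
2. □¬q ∨ p, u
3. ¬((p → ¬p) → ◇(p → ¬p)), u
4. p → ¬p, u
5. ¬◇(p → ¬p), u
6. ¬(p → ¬p), u
7. p, u
8. □¬q, u
9. ¬q, u
10. ¬p, u
Accessibility: uRu
Branch closes: p and ¬p both at u.
All branches of the tableau close; one closing branch shown above.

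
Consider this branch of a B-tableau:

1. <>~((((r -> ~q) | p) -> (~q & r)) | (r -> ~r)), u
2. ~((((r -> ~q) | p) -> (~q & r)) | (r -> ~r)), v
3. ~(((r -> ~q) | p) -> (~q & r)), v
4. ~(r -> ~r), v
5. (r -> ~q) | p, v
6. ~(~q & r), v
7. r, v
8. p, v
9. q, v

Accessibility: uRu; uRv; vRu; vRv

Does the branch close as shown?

There is no literal clash: for every atom and world, at most one sign appears.

No, open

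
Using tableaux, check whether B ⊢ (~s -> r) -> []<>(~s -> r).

Tableau for the negation ~((~s -> r) -> []<>(~s -> r)):
1. ~((~s -> r) -> []<>(~s -> r)), 0
2. ~s -> r, 0
3. ~[]<>(~s -> r), 0
4. r, 0
5. ~<>(~s -> r), 1
6. ~(~s -> r), 0
7. ~s, 0
8. ~r, 0
Accessibility: 0R0, 0R1, 1R0, 1R1
Branch closes: r and ~r both at 0.
All branches of the negation close; one closing branch shown above.

Yes, valid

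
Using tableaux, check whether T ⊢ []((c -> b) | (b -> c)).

Tableau for the negation ~[]((c -> b) | (b -> c)):
1. ~[]((c -> b) | (b -> c)), u
2. ~((c -> b) | (b -> c)), v
3. ~(c -> b), v
4. ~(b -> c), v
5. c, v
6. ~b, v
7. b, v
8. ~c, v
Accessibility: uRu, uRv, vRv
Branch closes: b and ~b both at v.
Every branch of the negation's tableau closes; the branch above is one of them.

Yes, valid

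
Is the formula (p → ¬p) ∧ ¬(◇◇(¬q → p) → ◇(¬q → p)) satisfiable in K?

Yes, satisfiable

1. (p → ¬p) ∧ ¬(◇◇(¬q → p) → ◇(¬q → p)), 0
2. p → ¬p, 0
3. ¬(◇◇(¬q → p) → ◇(¬q → p)), 0
4. ◇◇(¬q → p), 0
5. ¬◇(¬q → p), 0
6. ¬p, 0
7. ◇(¬q → p), 1
8. ¬(¬q → p), 1
9. ¬q, 1
10. ¬p, 1
11. ¬q → p, 2
12. p, 2
Accessibility: 0R1, 1R2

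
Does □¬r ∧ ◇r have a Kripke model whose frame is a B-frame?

1. □¬r ∧ ◇r, w0
2. □¬r, w0
3. ◇r, w0
4. ¬r, w0
5. r, w1
6. ¬r, w1
Accessibility: w0Rw0, w0Rw1, w1Rw0, w1Rw1
Branch closes: r and ¬r both at w1.
All branches of the tableau close; one closing branch shown above.

No, unsatisfiable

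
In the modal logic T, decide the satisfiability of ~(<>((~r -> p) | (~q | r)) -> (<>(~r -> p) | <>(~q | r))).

1. ~(<>((~r -> p) | (~q | r)) -> (<>(~r -> p) | <>(~q | r))), u
2. <>((~r -> p) | (~q | r)), u   [~->-rule on 1]
3. ~(<>(~r -> p) | <>(~q | r)), u   [~->-rule on 1]
4. ~<>(~r -> p), u   [~|-rule on 3]
5. ~<>(~q | r), u   [~|-rule on 3]
6. ~(~r -> p), u   [~<>-rule on 4 via uRu]
7. ~r, u   [~->-rule on 6]
8. ~p, u   [~->-rule on 6]
9. ~(~q | r), u   [~<>-rule on 5 via uRu]
10. q, u   [~|-rule on 9]
11. (~r -> p) | (~q | r), v   [<>-rule on 2: fresh world v, uRv]
12. ~(~r -> p), v   [~<>-rule on 4 via uRv]
13. ~r, v   [~->-rule on 12]
14. ~p, v   [~->-rule on 12]
15. ~(~q | r), v   [~<>-rule on 5 via uRv]
16. q, v   [~|-rule on 15]
17. ~q | r, v   [|-rule on 11 (branches; this branch)]
18. r, v   [|-rule on 17 (branches; this branch)]
Accessibility: uRu, uRv, vRv
Branch closes: r and ~r both at v.
Every branch closes; the branch above is one of them.

Unsatisfiable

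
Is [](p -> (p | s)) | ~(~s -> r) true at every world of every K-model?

Valid

Tableau for the negation ~([](p -> (p | s)) | ~(~s -> r)):
1. ~([](p -> (p | s)) | ~(~s -> r)), 0
2. ~[](p -> (p | s)), 0
3. ~s -> r, 0
4. r, 0
5. ~(p -> (p | s)), 1
6. p, 1
7. ~(p | s), 1
8. ~p, 1
9. ~s, 1
Accessibility: 0R1
Branch closes: p and ~p both at 1.
Every branch of the negation's tableau closes; the branch above is one of them.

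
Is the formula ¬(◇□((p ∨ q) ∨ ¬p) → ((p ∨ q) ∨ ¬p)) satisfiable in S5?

Unsatisfiable (every branch closes)

1. ¬(◇□((p ∨ q) ∨ ¬p) → ((p ∨ q) ∨ ¬p)), u
2. ◇□((p ∨ q) ∨ ¬p), u
3. ¬((p ∨ q) ∨ ¬p), u
4. ¬(p ∨ q), u
5. p, u
6. ¬p, u
7. ¬q, u
Accessibility: uRu
Branch closes: p and ¬p both at u.
All branches of the tableau close; one closing branch shown above.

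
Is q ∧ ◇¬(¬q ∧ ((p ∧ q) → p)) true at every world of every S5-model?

Tableau for the negation ¬(q ∧ ◇¬(¬q ∧ ((p ∧ q) → p))):
1. ¬(q ∧ ◇¬(¬q ∧ ((p ∧ q) → p))), u
2. ¬◇¬(¬q ∧ ((p ∧ q) → p)), u
3. ¬q ∧ ((p ∧ q) → p), u
4. ¬q, u
5. (p ∧ q) → p, u
6. p, u
Accessibility: uRu
The negation has an open branch (countermodel exists).

No, not valid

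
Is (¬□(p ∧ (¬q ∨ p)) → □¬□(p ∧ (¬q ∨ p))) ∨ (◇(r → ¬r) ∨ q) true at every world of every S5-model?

Valid in S5

Tableau for the negation ¬((¬□(p ∧ (¬q ∨ p)) → □¬□(p ∧ (¬q ∨ p))) ∨ (◇(r → ¬r) ∨ q)):
1. ¬((¬□(p ∧ (¬q ∨ p)) → □¬□(p ∧ (¬q ∨ p))) ∨ (◇(r → ¬r) ∨ q)), w0
2. ¬(¬□(p ∧ (¬q ∨ p)) → □¬□(p ∧ (¬q ∨ p))), w0   [¬∨-rule on 1]
3. ¬(◇(r → ¬r) ∨ q), w0   [¬∨-rule on 1]
4. ¬□(p ∧ (¬q ∨ p)), w0   [¬→-rule on 2]
5. ¬□¬□(p ∧ (¬q ∨ p)), w0   [¬→-rule on 2]
6. ¬◇(r → ¬r), w0   [¬∨-rule on 3]
7. ¬q, w0   [¬∨-rule on 3]
8. ¬(r → ¬r), w0   [¬◇-rule on 6 via w0Rw0]
9. r, w0   [¬→-rule on 8]
10. ¬(p ∧ (¬q ∨ p)), w1   [¬□-rule on 4: fresh world w1, w0Rw1]
11. ¬(r → ¬r), w1   [¬◇-rule on 6 via w0Rw1]
12. r, w1   [¬→-rule on 11]
13. ¬(¬q ∨ p), w1   [¬∧-rule on 10 (branches; this branch)]
14. q, w1   [¬∨-rule on 13]
15. ¬p, w1   [¬∨-rule on 13]
16. □(p ∧ (¬q ∨ p)), w2   [¬□-rule on 5: fresh world w2, w0Rw2]
17. ¬(r → ¬r), w2   [¬◇-rule on 6 via w0Rw2]
18. r, w2   [¬→-rule on 17]
19. p ∧ (¬q ∨ p), w0   [□-rule on 16 via w2Rw0]
20. p, w0   [∧-rule on 19]
21. ¬q ∨ p, w0   [∧-rule on 19]
22. p ∧ (¬q ∨ p), w1   [□-rule on 16 via w2Rw1]
23. p, w1   [∧-rule on 22]
24. ¬q ∨ p, w1   [∧-rule on 22]
Accessibility: w0Rw0, w0Rw1, w0Rw2, w1Rw0, w1Rw1, w1Rw2, w2Rw0, w2Rw1, w2Rw2
Branch closes: p and ¬p both at w1.
Every branch of the negation's tableau closes; the branch above is one of them.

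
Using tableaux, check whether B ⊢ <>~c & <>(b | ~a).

Tableau for the negation ~(<>~c & <>(b | ~a)):
1. ~(<>~c & <>(b | ~a)), u
2. ~<>(b | ~a), u   [~&-rule on 1 (branches; this branch)]
3. ~(b | ~a), u   [~<>-rule on 2 via uRu]
4. ~b, u   [~|-rule on 3]
5. a, u   [~|-rule on 3]
Accessibility: uRu
The negation has an open branch (countermodel exists).

Invalid (countermodel exists)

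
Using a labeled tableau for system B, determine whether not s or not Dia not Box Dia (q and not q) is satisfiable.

Satisfiable

1. not s or not Dia not Box Dia (q and not q), 0
2. not s, 0   [or-rule on 1 (branches; this branch)]
Accessibility: 0R0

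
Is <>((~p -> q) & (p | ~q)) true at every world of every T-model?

No, not valid

Tableau for the negation ~<>((~p -> q) & (p | ~q)):
1. ~<>((~p -> q) & (p | ~q)), 0
2. ~((~p -> q) & (p | ~q)), 0
3. ~(p | ~q), 0
4. ~p, 0
5. q, 0
Accessibility: 0R0
The negation has an open branch (countermodel exists).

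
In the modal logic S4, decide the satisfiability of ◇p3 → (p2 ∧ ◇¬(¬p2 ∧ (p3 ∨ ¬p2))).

Satisfiable

1. ◇p3 → (p2 ∧ ◇¬(¬p2 ∧ (p3 ∨ ¬p2))), w0
2. p2 ∧ ◇¬(¬p2 ∧ (p3 ∨ ¬p2)), w0   [→-rule on 1 (branches; this branch)]
3. p2, w0   [∧-rule on 2]
4. ◇¬(¬p2 ∧ (p3 ∨ ¬p2)), w0   [∧-rule on 2]
5. ¬(¬p2 ∧ (p3 ∨ ¬p2)), w1   [◇-rule on 4: fresh world w1, w0Rw1]
6. ¬(p3 ∨ ¬p2), w1   [¬∧-rule on 5 (branches; this branch)]
7. ¬p3, w1   [¬∨-rule on 6]
8. p2, w1   [¬∨-rule on 6]
Accessibility: w0Rw0, w0Rw1, w1Rw1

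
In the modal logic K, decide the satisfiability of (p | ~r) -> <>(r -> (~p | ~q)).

1. (p | ~r) -> <>(r -> (~p | ~q)), w0
2. <>(r -> (~p | ~q)), w0
3. r -> (~p | ~q), w1
4. ~p | ~q, w1
5. ~q, w1
Accessibility: w0Rw1

Satisfiable (open branch found)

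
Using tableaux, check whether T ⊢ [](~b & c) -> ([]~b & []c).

Tableau for the negation ~([](~b & c) -> ([]~b & []c)):
1. ~([](~b & c) -> ([]~b & []c)), u
2. [](~b & c), u
3. ~([]~b & []c), u
4. ~b & c, u
5. ~b, u
6. c, u
7. ~[]c, u
8. ~c, v
9. ~b & c, v
10. ~b, v
11. c, v
Accessibility: uRu, uRv, vRv
Branch closes: c and ~c both at v.
All branches of the negation close; one closing branch shown above.

Valid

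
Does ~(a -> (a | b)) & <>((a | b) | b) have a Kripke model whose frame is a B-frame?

No, unsatisfiable

1. ~(a -> (a | b)) & <>((a | b) | b), u
2. ~(a -> (a | b)), u
3. <>((a | b) | b), u
4. a, u
5. ~(a | b), u
6. ~a, u
7. ~b, u
Accessibility: uRu
Branch closes: a and ~a both at u.
Every branch closes; the branch above is one of them.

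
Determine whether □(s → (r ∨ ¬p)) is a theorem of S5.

Not valid

Tableau for the negation ¬□(s → (r ∨ ¬p)):
1. ¬□(s → (r ∨ ¬p)), w0
2. ¬(s → (r ∨ ¬p)), w1   [¬□-rule on 1: fresh world w1, w0Rw1]
3. s, w1   [¬→-rule on 2]
4. ¬(r ∨ ¬p), w1   [¬→-rule on 2]
5. ¬r, w1   [¬∨-rule on 4]
6. p, w1   [¬∨-rule on 4]
Accessibility: w0Rw0, w0Rw1, w1Rw0, w1Rw1
The negation has an open branch (countermodel exists).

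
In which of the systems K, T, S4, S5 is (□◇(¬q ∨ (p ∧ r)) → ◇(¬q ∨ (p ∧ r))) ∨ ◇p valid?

K-tableau for the negation ¬((□◇(¬q ∨ (p ∧ r)) → ◇(¬q ∨ (p ∧ r))) ∨ ◇p):
1. ¬((□◇(¬q ∨ (p ∧ r)) → ◇(¬q ∨ (p ∧ r))) ∨ ◇p), u
2. ¬(□◇(¬q ∨ (p ∧ r)) → ◇(¬q ∨ (p ∧ r))), u
3. ¬◇p, u
4. □◇(¬q ∨ (p ∧ r)), u
5. ¬◇(¬q ∨ (p ∧ r)), u
Complete open branch: countermodel on a K-frame, so not valid in K.
T-tableau for the negation ¬((□◇(¬q ∨ (p ∧ r)) → ◇(¬q ∨ (p ∧ r))) ∨ ◇p):
1. ¬((□◇(¬q ∨ (p ∧ r)) → ◇(¬q ∨ (p ∧ r))) ∨ ◇p), u
2. ¬(□◇(¬q ∨ (p ∧ r)) → ◇(¬q ∨ (p ∧ r))), u
3. ¬◇p, u
4. □◇(¬q ∨ (p ∧ r)), u
5. ¬◇(¬q ∨ (p ∧ r)), u
6. ¬p, u
7. ◇(¬q ∨ (p ∧ r)), u
8. ¬(¬q ∨ (p ∧ r)), u
9. q, u
10. ¬(p ∧ r), u
11. ¬r, u
12. ¬q ∨ (p ∧ r), v
13. ¬p, v
14. ◇(¬q ∨ (p ∧ r)), v
15. ¬(¬q ∨ (p ∧ r)), v
16. q, v
17. ¬(p ∧ r), v
18. p ∧ r, v
19. p, v
20. r, v
Accessibility: uRu, uRv, vRv
Branch closes: p and ¬p both at v.
Every branch closes (one shown): valid in T, hence also in S4, S5 (every theorem of T is a theorem of S4 and S5).

T, S4, S5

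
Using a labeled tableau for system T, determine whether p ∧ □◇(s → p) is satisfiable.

Yes, satisfiable

1. p ∧ □◇(s → p), 0
2. p, 0
3. □◇(s → p), 0
4. ◇(s → p), 0
5. s → p, 1
6. ◇(s → p), 1
7. p, 1
8. s → p, 2
9. p, 2
Accessibility: 0R0, 0R1, 1R1, 1R2, 2R2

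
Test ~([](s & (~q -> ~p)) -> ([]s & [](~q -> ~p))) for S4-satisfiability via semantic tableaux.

Unsatisfiable

1. ~([](s & (~q -> ~p)) -> ([]s & [](~q -> ~p))), w0
2. [](s & (~q -> ~p)), w0   [~->-rule on 1]
3. ~([]s & [](~q -> ~p)), w0   [~->-rule on 1]
4. s & (~q -> ~p), w0   [[]-rule on 2 via w0Rw0]
5. s, w0   [&-rule on 4]
6. ~q -> ~p, w0   [&-rule on 4]
7. ~[](~q -> ~p), w0   [~&-rule on 3 (branches; this branch)]
8. ~p, w0   [->-rule on 6 (branches; this branch)]
9. ~(~q -> ~p), w1   [~[]-rule on 7: fresh world w1, w0Rw1]
10. ~q, w1   [~->-rule on 9]
11. p, w1   [~->-rule on 9]
12. s & (~q -> ~p), w1   [[]-rule on 2 via w0Rw1]
13. s, w1   [&-rule on 12]
14. ~q -> ~p, w1   [&-rule on 12]
15. ~p, w1   [->-rule on 14 (branches; this branch)]
Accessibility: w0Rw0, w0Rw1, w1Rw1
Branch closes: p and ~p both at w1.
(One branch shown.) All branches close.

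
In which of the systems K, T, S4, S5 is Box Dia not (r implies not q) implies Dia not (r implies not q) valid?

T, S4, S5

T-tableau for the negation not (Box Dia not (r implies not q) implies Dia not (r implies not q)):
1. not (Box Dia not (r implies not q) implies Dia not (r implies not q)), w0
2. Box Dia not (r implies not q), w0
3. not Dia not (r implies not q), w0
4. Dia not (r implies not q), w0
5. r implies not q, w0
6. not q, w0
7. not (r implies not q), w1
8. r, w1
9. q, w1
10. Dia not (r implies not q), w1
11. r implies not q, w1
12. not q, w1
Accessibility: w0Rw0, w0Rw1, w1Rw1
Branch closes: q and not q both at w1.
Every branch closes (one shown): valid in T, hence also in S4, S5 (every theorem of T is a theorem of S4 and S5).
K-tableau for the negation not (Box Dia not (r implies not q) implies Dia not (r implies not q)):
1. not (Box Dia not (r implies not q) implies Dia not (r implies not q)), w0
2. Box Dia not (r implies not q), w0
3. not Dia not (r implies not q), w0
Complete open branch: countermodel on a K-frame, so not valid in K.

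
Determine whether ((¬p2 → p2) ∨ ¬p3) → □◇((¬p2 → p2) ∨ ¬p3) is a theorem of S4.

Tableau for the negation ¬(((¬p2 → p2) ∨ ¬p3) → □◇((¬p2 → p2) ∨ ¬p3)):
1. ¬(((¬p2 → p2) ∨ ¬p3) → □◇((¬p2 → p2) ∨ ¬p3)), w0
2. (¬p2 → p2) ∨ ¬p3, w0
3. ¬□◇((¬p2 → p2) ∨ ¬p3), w0
4. ¬p3, w0
5. ¬◇((¬p2 → p2) ∨ ¬p3), w1
6. ¬((¬p2 → p2) ∨ ¬p3), w1
7. ¬(¬p2 → p2), w1
8. p3, w1
9. ¬p2, w1
Accessibility: w0Rw0, w0Rw1, w1Rw1
The negation has an open branch (countermodel exists).

Not valid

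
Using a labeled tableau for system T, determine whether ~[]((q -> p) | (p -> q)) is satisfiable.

1. ~[]((q -> p) | (p -> q)), w0
2. ~((q -> p) | (p -> q)), w1
3. ~(q -> p), w1
4. ~(p -> q), w1
5. q, w1
6. ~p, w1
7. p, w1
8. ~q, w1
Accessibility: w0Rw0, w0Rw1, w1Rw1
Branch closes: p and ~p both at w1.
(One branch shown.) All branches close.

Unsatisfiable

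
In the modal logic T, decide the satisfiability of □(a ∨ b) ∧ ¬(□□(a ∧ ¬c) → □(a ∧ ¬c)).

No, unsatisfiable

1. □(a ∨ b) ∧ ¬(□□(a ∧ ¬c) → □(a ∧ ¬c)), u
2. □(a ∨ b), u   [∧-rule on 1]
3. ¬(□□(a ∧ ¬c) → □(a ∧ ¬c)), u   [∧-rule on 1]
4. □□(a ∧ ¬c), u   [¬→-rule on 3]
5. ¬□(a ∧ ¬c), u   [¬→-rule on 3]
6. a ∨ b, u   [□-rule on 2 via uRu]
7. □(a ∧ ¬c), u   [□-rule on 4 via uRu]
8. a ∧ ¬c, u   [□-rule on 7 via uRu]
9. a, u   [∧-rule on 8]
10. ¬c, u   [∧-rule on 8]
11. b, u   [∨-rule on 6 (branches; this branch)]
12. ¬(a ∧ ¬c), v   [¬□-rule on 5: fresh world v, uRv]
13. a ∨ b, v   [□-rule on 2 via uRv]
14. □(a ∧ ¬c), v   [□-rule on 4 via uRv]
15. a ∧ ¬c, v   [□-rule on 7 via uRv]
16. a, v   [∧-rule on 15]
17. ¬c, v   [∧-rule on 15]
18. c, v   [¬∧-rule on 12 (branches; this branch)]
Accessibility: uRu, uRv, vRv
Branch closes: c and ¬c both at v.
(One branch shown.) All branches close.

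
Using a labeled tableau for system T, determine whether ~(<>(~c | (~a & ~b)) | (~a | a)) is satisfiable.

1. ~(<>(~c | (~a & ~b)) | (~a | a)), 0
2. ~<>(~c | (~a & ~b)), 0
3. ~(~a | a), 0
4. a, 0
5. ~a, 0
Accessibility: 0R0
Branch closes: a and ~a both at 0.
All branches of the tableau close; one closing branch shown above.

Unsatisfiable (every branch closes)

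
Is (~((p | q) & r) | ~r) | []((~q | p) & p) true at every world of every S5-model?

No, not valid

Tableau for the negation ~((~((p | q) & r) | ~r) | []((~q | p) & p)):
1. ~((~((p | q) & r) | ~r) | []((~q | p) & p)), 0
2. ~(~((p | q) & r) | ~r), 0
3. ~[]((~q | p) & p), 0
4. (p | q) & r, 0
5. r, 0
6. p | q, 0
7. q, 0
8. ~((~q | p) & p), 1
9. ~p, 1
Accessibility: 0R0, 0R1, 1R0, 1R1
The negation has an open branch (countermodel exists).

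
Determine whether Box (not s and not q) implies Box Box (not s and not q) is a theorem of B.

Invalid (countermodel exists)

Tableau for the negation not (Box (not s and not q) implies Box Box (not s and not q)):
1. not (Box (not s and not q) implies Box Box (not s and not q)), w0
2. Box (not s and not q), w0
3. not Box Box (not s and not q), w0
4. not s and not q, w0
5. not s, w0
6. not q, w0
7. not Box (not s and not q), w1
8. not s and not q, w1
9. not s, w1
10. not q, w1
11. not (not s and not q), w2
12. q, w2
Accessibility: w0Rw0, w0Rw1, w1Rw0, w1Rw1, w1Rw2, w2Rw1, w2Rw2
The negation has an open branch (countermodel exists).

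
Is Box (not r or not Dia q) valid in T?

Tableau for the negation not Box (not r or not Dia q):
1. not Box (not r or not Dia q), w0
2. not (not r or not Dia q), w1   [neg-Box-rule on 1: fresh world w1, w0Rw1]
3. r, w1   [neg-or-rule on 2]
4. Dia q, w1   [neg-or-rule on 2]
5. q, w2   [Dia-rule on 4: fresh world w2, w1Rw2]
Accessibility: w0Rw0, w0Rw1, w1Rw1, w1Rw2, w2Rw2
The negation has an open branch (countermodel exists).

Invalid (countermodel exists)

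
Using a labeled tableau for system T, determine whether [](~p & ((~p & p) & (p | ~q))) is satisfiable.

No, unsatisfiable

1. [](~p & ((~p & p) & (p | ~q))), w0
2. ~p & ((~p & p) & (p | ~q)), w0
3. ~p, w0
4. (~p & p) & (p | ~q), w0
5. ~p & p, w0
6. p | ~q, w0
7. p, w0
Accessibility: w0Rw0
Branch closes: p and ~p both at w0.
(One branch shown.) All branches close.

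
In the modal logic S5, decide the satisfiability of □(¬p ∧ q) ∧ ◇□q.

1. □(¬p ∧ q) ∧ ◇□q, u
2. □(¬p ∧ q), u
3. ◇□q, u
4. ¬p ∧ q, u
5. ¬p, u
6. q, u
7. □q, v
8. ¬p ∧ q, v
9. ¬p, v
10. q, v
Accessibility: uRu, uRv, vRu, vRv

Yes, satisfiable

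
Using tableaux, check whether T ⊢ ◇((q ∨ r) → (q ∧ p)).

Tableau for the negation ¬◇((q ∨ r) → (q ∧ p)):
1. ¬◇((q ∨ r) → (q ∧ p)), w0
2. ¬((q ∨ r) → (q ∧ p)), w0
3. q ∨ r, w0
4. ¬(q ∧ p), w0
5. r, w0
6. ¬p, w0
Accessibility: w0Rw0
The negation has an open branch (countermodel exists).

Not valid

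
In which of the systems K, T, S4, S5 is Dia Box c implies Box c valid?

S5

S4-tableau for the negation not (Dia Box c implies Box c):
1. not (Dia Box c implies Box c), u
2. Dia Box c, u
3. not Box c, u
4. Box c, v
5. c, v
6. not c, w
Accessibility: uRu, uRv, uRw, vRv, wRw
Complete open branch: countermodel on an S4-frame, so not valid in S4, nor in K, T (the same frame is also a K-frame and a T-frame).
S5-tableau for the negation not (Dia Box c implies Box c):
1. not (Dia Box c implies Box c), u
2. Dia Box c, u
3. not Box c, u
4. Box c, v
5. c, u
6. c, v
7. not c, w
8. c, w
Accessibility: uRu, uRv, uRw, vRu, vRv, vRw, wRu, wRv, wRw
Branch closes: c and not c both at w.
Every branch closes (one shown): valid in S5.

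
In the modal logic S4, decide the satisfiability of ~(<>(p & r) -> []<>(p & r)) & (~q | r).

1. ~(<>(p & r) -> []<>(p & r)) & (~q | r), 0
2. ~(<>(p & r) -> []<>(p & r)), 0
3. ~q | r, 0
4. <>(p & r), 0
5. ~[]<>(p & r), 0
6. r, 0
7. p & r, 1
8. p, 1
9. r, 1
10. ~<>(p & r), 2
11. ~(p & r), 2
12. ~r, 2
Accessibility: 0R0, 0R1, 0R2, 1R1, 2R2

Satisfiable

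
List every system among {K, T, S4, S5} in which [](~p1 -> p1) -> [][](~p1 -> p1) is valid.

S4-tableau for the negation ~([](~p1 -> p1) -> [][](~p1 -> p1)):
1. ~([](~p1 -> p1) -> [][](~p1 -> p1)), 0
2. [](~p1 -> p1), 0
3. ~[][](~p1 -> p1), 0
4. ~p1 -> p1, 0
5. p1, 0
6. ~[](~p1 -> p1), 1
7. ~p1 -> p1, 1
8. p1, 1
9. ~(~p1 -> p1), 2
10. ~p1, 2
11. ~p1 -> p1, 2
12. p1, 2
Accessibility: 0R0, 0R1, 0R2, 1R1, 1R2, 2R2
Branch closes: p1 and ~p1 both at 2.
Every branch closes (one shown): valid in S4, hence also in S5 (every theorem of S4 is a theorem of S5).
T-tableau for the negation ~([](~p1 -> p1) -> [][](~p1 -> p1)):
1. ~([](~p1 -> p1) -> [][](~p1 -> p1)), 0
2. [](~p1 -> p1), 0
3. ~[][](~p1 -> p1), 0
4. ~p1 -> p1, 0
5. p1, 0
6. ~[](~p1 -> p1), 1
7. ~p1 -> p1, 1
8. p1, 1
9. ~(~p1 -> p1), 2
10. ~p1, 2
Accessibility: 0R0, 0R1, 1R1, 1R2, 2R2
Complete open branch: countermodel on a T-frame, so not valid in T, nor in K (the same frame is also a K-frame).

S4, S5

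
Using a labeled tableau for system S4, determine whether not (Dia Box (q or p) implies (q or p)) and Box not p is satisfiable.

Yes, satisfiable

1. not (Dia Box (q or p) implies (q or p)) and Box not p, 0
2. not (Dia Box (q or p) implies (q or p)), 0
3. Box not p, 0
4. Dia Box (q or p), 0
5. not (q or p), 0
6. not q, 0
7. not p, 0
8. Box (q or p), 1
9. not p, 1
10. q or p, 1
11. q, 1
Accessibility: 0R0, 0R1, 1R1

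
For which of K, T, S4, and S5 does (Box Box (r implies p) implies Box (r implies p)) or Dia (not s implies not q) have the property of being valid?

T-tableau for the negation not ((Box Box (r implies p) implies Box (r implies p)) or Dia (not s implies not q)):
1. not ((Box Box (r implies p) implies Box (r implies p)) or Dia (not s implies not q)), u
2. not (Box Box (r implies p) implies Box (r implies p)), u   [neg-or-rule on 1]
3. not Dia (not s implies not q), u   [neg-or-rule on 1]
4. Box Box (r implies p), u   [neg-implies-rule on 2]
5. not Box (r implies p), u   [neg-implies-rule on 2]
6. not (not s implies not q), u   [neg-Dia-rule on 3 via uRu]
7. not s, u   [neg-implies-rule on 6]
8. q, u   [neg-implies-rule on 6]
9. Box (r implies p), u   [Box-rule on 4 via uRu]
10. r implies p, u   [Box-rule on 9 via uRu]
11. p, u   [implies-rule on 10 (branches; this branch)]
12. not (r implies p), v   [neg-Box-rule on 5: fresh world v, uRv]
13. r, v   [neg-implies-rule on 12]
14. not p, v   [neg-implies-rule on 12]
15. not (not s implies not q), v   [neg-Dia-rule on 3 via uRv]
16. not s, v   [neg-implies-rule on 15]
17. q, v   [neg-implies-rule on 15]
18. Box (r implies p), v   [Box-rule on 4 via uRv]
19. r implies p, v   [Box-rule on 9 via uRv]
20. p, v   [implies-rule on 19 (branches; this branch)]
Accessibility: uRu, uRv, vRv
Branch closes: p and not p both at v.
Every branch closes (one shown): valid in T, hence also in S4, S5 (every theorem of T is a theorem of S4 and S5).
K-tableau for the negation not ((Box Box (r implies p) implies Box (r implies p)) or Dia (not s implies not q)):
1. not ((Box Box (r implies p) implies Box (r implies p)) or Dia (not s implies not q)), u
2. not (Box Box (r implies p) implies Box (r implies p)), u   [neg-or-rule on 1]
3. not Dia (not s implies not q), u   [neg-or-rule on 1]
4. Box Box (r implies p), u   [neg-implies-rule on 2]
5. not Box (r implies p), u   [neg-implies-rule on 2]
6. not (r implies p), v   [neg-Box-rule on 5: fresh world v, uRv]
7. r, v   [neg-implies-rule on 6]
8. not p, v   [neg-implies-rule on 6]
9. not (not s implies not q), v   [neg-Dia-rule on 3 via uRv]
10. not s, v   [neg-implies-rule on 9]
11. q, v   [neg-implies-rule on 9]
12. Box (r implies p), v   [Box-rule on 4 via uRv]
Accessibility: uRv
Complete open branch: countermodel on a K-frame, so not valid in K.

T, S4, S5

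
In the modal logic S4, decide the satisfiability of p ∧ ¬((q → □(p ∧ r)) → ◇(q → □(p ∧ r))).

1. p ∧ ¬((q → □(p ∧ r)) → ◇(q → □(p ∧ r))), u
2. p, u   [∧-rule on 1]
3. ¬((q → □(p ∧ r)) → ◇(q → □(p ∧ r))), u   [∧-rule on 1]
4. q → □(p ∧ r), u   [¬→-rule on 3]
5. ¬◇(q → □(p ∧ r)), u   [¬→-rule on 3]
6. ¬(q → □(p ∧ r)), u   [¬◇-rule on 5 via uRu]
7. q, u   [¬→-rule on 6]
8. ¬□(p ∧ r), u   [¬→-rule on 6]
9. □(p ∧ r), u   [→-rule on 4 (branches; this branch)]
10. p ∧ r, u   [□-rule on 9 via uRu]
11. r, u   [∧-rule on 10]
12. ¬(p ∧ r), v   [¬□-rule on 8: fresh world v, uRv]
13. ¬(q → □(p ∧ r)), v   [¬◇-rule on 5 via uRv]
14. q, v   [¬→-rule on 13]
15. ¬□(p ∧ r), v   [¬→-rule on 13]
16. p ∧ r, v   [□-rule on 9 via uRv]
17. p, v   [∧-rule on 16]
18. r, v   [∧-rule on 16]
19. ¬r, v   [¬∧-rule on 12 (branches; this branch)]
Accessibility: uRu, uRv, vRv
Branch closes: r and ¬r both at v.
(One branch shown.) All branches close.

Unsatisfiable (every branch closes)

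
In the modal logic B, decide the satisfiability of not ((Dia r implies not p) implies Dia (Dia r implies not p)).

Unsatisfiable (every branch closes)

1. not ((Dia r implies not p) implies Dia (Dia r implies not p)), w0
2. Dia r implies not p, w0
3. not Dia (Dia r implies not p), w0
4. not (Dia r implies not p), w0
5. Dia r, w0
6. p, w0
7. not Dia r, w0
8. not r, w0
9. r, w1
10. not (Dia r implies not p), w1
11. Dia r, w1
12. p, w1
13. not r, w1
Accessibility: w0Rw0, w0Rw1, w1Rw0, w1Rw1
Branch closes: r and not r both at w1.
Every branch closes; the branch above is one of them.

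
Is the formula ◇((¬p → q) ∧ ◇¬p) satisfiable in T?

1. ◇((¬p → q) ∧ ◇¬p), u
2. (¬p → q) ∧ ◇¬p, v
3. ¬p → q, v
4. ◇¬p, v
5. q, v
6. ¬p, w
Accessibility: uRu, uRv, vRv, vRw, wRw

Satisfiable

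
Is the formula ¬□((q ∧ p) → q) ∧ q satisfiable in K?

Unsatisfiable (every branch closes)

1. ¬□((q ∧ p) → q) ∧ q, u
2. ¬□((q ∧ p) → q), u
3. q, u
4. ¬((q ∧ p) → q), v
5. q ∧ p, v
6. ¬q, v
7. q, v
8. p, v
Accessibility: uRv
Branch closes: q and ¬q both at v.
(One branch shown.) All branches close.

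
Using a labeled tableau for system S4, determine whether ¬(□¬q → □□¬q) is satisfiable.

1. ¬(□¬q → □□¬q), 0
2. □¬q, 0
3. ¬□□¬q, 0
4. ¬q, 0
5. ¬□¬q, 1
6. ¬q, 1
7. q, 2
8. ¬q, 2
Accessibility: 0R0, 0R1, 0R2, 1R1, 1R2, 2R2
Branch closes: q and ¬q both at 2.
All branches of the tableau close; one closing branch shown above.

Unsatisfiable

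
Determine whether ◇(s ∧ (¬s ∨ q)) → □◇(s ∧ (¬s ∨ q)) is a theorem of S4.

Invalid (countermodel exists)

Tableau for the negation ¬(◇(s ∧ (¬s ∨ q)) → □◇(s ∧ (¬s ∨ q))):
1. ¬(◇(s ∧ (¬s ∨ q)) → □◇(s ∧ (¬s ∨ q))), w0
2. ◇(s ∧ (¬s ∨ q)), w0
3. ¬□◇(s ∧ (¬s ∨ q)), w0
4. s ∧ (¬s ∨ q), w1
5. s, w1
6. ¬s ∨ q, w1
7. q, w1
8. ¬◇(s ∧ (¬s ∨ q)), w2
9. ¬(s ∧ (¬s ∨ q)), w2
10. ¬(¬s ∨ q), w2
11. s, w2
12. ¬q, w2
Accessibility: w0Rw0, w0Rw1, w0Rw2, w1Rw1, w2Rw2
The negation has an open branch (countermodel exists).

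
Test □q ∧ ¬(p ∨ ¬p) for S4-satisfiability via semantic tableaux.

No, unsatisfiable

1. □q ∧ ¬(p ∨ ¬p), u
2. □q, u
3. ¬(p ∨ ¬p), u
4. ¬p, u
5. p, u
Accessibility: uRu
Branch closes: p and ¬p both at u.
Every branch closes; the branch above is one of them.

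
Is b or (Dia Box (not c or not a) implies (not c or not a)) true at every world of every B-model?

Tableau for the negation not (b or (Dia Box (not c or not a) implies (not c or not a))):
1. not (b or (Dia Box (not c or not a) implies (not c or not a))), u
2. not b, u
3. not (Dia Box (not c or not a) implies (not c or not a)), u
4. Dia Box (not c or not a), u
5. not (not c or not a), u
6. c, u
7. a, u
8. Box (not c or not a), v
9. not c or not a, u
10. not c or not a, v
11. not a, u
Accessibility: uRu, uRv, vRu, vRv
Branch closes: a and not a both at u.
Every branch of the negation's tableau closes; the branch above is one of them.

Yes, valid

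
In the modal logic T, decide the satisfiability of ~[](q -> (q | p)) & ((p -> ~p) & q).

Unsatisfiable

1. ~[](q -> (q | p)) & ((p -> ~p) & q), 0
2. ~[](q -> (q | p)), 0
3. (p -> ~p) & q, 0
4. p -> ~p, 0
5. q, 0
6. ~p, 0
7. ~(q -> (q | p)), 1
8. q, 1
9. ~(q | p), 1
10. ~q, 1
11. ~p, 1
Accessibility: 0R0, 0R1, 1R1
Branch closes: q and ~q both at 1.
(One branch shown.) All branches close.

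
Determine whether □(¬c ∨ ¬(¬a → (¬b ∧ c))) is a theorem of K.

Not valid

Tableau for the negation ¬□(¬c ∨ ¬(¬a → (¬b ∧ c))):
1. ¬□(¬c ∨ ¬(¬a → (¬b ∧ c))), w0
2. ¬(¬c ∨ ¬(¬a → (¬b ∧ c))), w1   [¬□-rule on 1: fresh world w1, w0Rw1]
3. c, w1   [¬∨-rule on 2]
4. ¬a → (¬b ∧ c), w1   [¬∨-rule on 2]
5. ¬b ∧ c, w1   [→-rule on 4 (branches; this branch)]
6. ¬b, w1   [∧-rule on 5]
Accessibility: w0Rw1
The negation has an open branch (countermodel exists).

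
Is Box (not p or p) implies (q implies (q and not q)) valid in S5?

Tableau for the negation not (Box (not p or p) implies (q implies (q and not q))):
1. not (Box (not p or p) implies (q implies (q and not q))), 0
2. Box (not p or p), 0
3. not (q implies (q and not q)), 0
4. q, 0
5. not (q and not q), 0
6. not p or p, 0
7. p, 0
Accessibility: 0R0
The negation has an open branch (countermodel exists).

No, not valid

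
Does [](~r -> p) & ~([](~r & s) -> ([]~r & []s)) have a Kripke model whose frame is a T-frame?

1. [](~r -> p) & ~([](~r & s) -> ([]~r & []s)), w0
2. [](~r -> p), w0
3. ~([](~r & s) -> ([]~r & []s)), w0
4. [](~r & s), w0
5. ~([]~r & []s), w0
6. ~r -> p, w0
7. ~r & s, w0
8. ~r, w0
9. s, w0
10. ~[]s, w0
11. p, w0
12. ~s, w1
13. ~r -> p, w1
14. ~r & s, w1
15. ~r, w1
16. s, w1
Accessibility: w0Rw0, w0Rw1, w1Rw1
Branch closes: s and ~s both at w1.
(One branch shown.) All branches close.

Unsatisfiable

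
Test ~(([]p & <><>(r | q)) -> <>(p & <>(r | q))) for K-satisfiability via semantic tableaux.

No, unsatisfiable

1. ~(([]p & <><>(r | q)) -> <>(p & <>(r | q))), u
2. []p & <><>(r | q), u   [~->-rule on 1]
3. ~<>(p & <>(r | q)), u   [~->-rule on 1]
4. []p, u   [&-rule on 2]
5. <><>(r | q), u   [&-rule on 2]
6. <>(r | q), v   [<>-rule on 5: fresh world v, uRv]
7. ~(p & <>(r | q)), v   [~<>-rule on 3 via uRv]
8. p, v   [[]-rule on 4 via uRv]
9. ~<>(r | q), v   [~&-rule on 7 (branches; this branch)]
10. r | q, w   [<>-rule on 6: fresh world w, vRw]
11. ~(r | q), w   [~<>-rule on 9 via vRw]
12. ~r, w   [~|-rule on 11]
13. ~q, w   [~|-rule on 11]
14. q, w   [|-rule on 10 (branches; this branch)]
Accessibility: uRv, vRw
Branch closes: q and ~q both at w.
Every branch closes; the branch above is one of them.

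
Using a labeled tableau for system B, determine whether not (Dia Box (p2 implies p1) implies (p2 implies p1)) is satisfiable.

No, unsatisfiable

1. not (Dia Box (p2 implies p1) implies (p2 implies p1)), u
2. Dia Box (p2 implies p1), u
3. not (p2 implies p1), u
4. p2, u
5. not p1, u
6. Box (p2 implies p1), v
7. p2 implies p1, u
8. p2 implies p1, v
9. p1, u
Accessibility: uRu, uRv, vRu, vRv
Branch closes: p1 and not p1 both at u.
(One branch shown.) All branches close.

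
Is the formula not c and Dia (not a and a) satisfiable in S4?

1. not c and Dia (not a and a), 0
2. not c, 0   [and-rule on 1]
3. Dia (not a and a), 0   [and-rule on 1]
4. not a and a, 1   [Dia-rule on 3: fresh world 1, 0R1]
5. not a, 1   [and-rule on 4]
6. a, 1   [and-rule on 4]
Accessibility: 0R0, 0R1, 1R1
Branch closes: a and not a both at 1.
All branches of the tableau close; one closing branch shown above.

Unsatisfiable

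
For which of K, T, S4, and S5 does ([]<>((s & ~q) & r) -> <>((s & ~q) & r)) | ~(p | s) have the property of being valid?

K-tableau for the negation ~(([]<>((s & ~q) & r) -> <>((s & ~q) & r)) | ~(p | s)):
1. ~(([]<>((s & ~q) & r) -> <>((s & ~q) & r)) | ~(p | s)), w0
2. ~([]<>((s & ~q) & r) -> <>((s & ~q) & r)), w0
3. p | s, w0
4. []<>((s & ~q) & r), w0
5. ~<>((s & ~q) & r), w0
6. s, w0
Complete open branch: countermodel on a K-frame, so not valid in K.
T-tableau for the negation ~(([]<>((s & ~q) & r) -> <>((s & ~q) & r)) | ~(p | s)):
1. ~(([]<>((s & ~q) & r) -> <>((s & ~q) & r)) | ~(p | s)), w0
2. ~([]<>((s & ~q) & r) -> <>((s & ~q) & r)), w0
3. p | s, w0
4. []<>((s & ~q) & r), w0
5. ~<>((s & ~q) & r), w0
6. <>((s & ~q) & r), w0
7. ~((s & ~q) & r), w0
8. s, w0
9. ~(s & ~q), w0
10. q, w0
11. (s & ~q) & r, w1
12. s & ~q, w1
13. r, w1
14. s, w1
15. ~q, w1
16. <>((s & ~q) & r), w1
17. ~((s & ~q) & r), w1
18. ~(s & ~q), w1
19. q, w1
Accessibility: w0Rw0, w0Rw1, w1Rw1
Branch closes: q and ~q both at w1.
Every branch closes (one shown): valid in T, hence also in S4, S5 (every theorem of T is a theorem of S4 and S5).

T, S4, S5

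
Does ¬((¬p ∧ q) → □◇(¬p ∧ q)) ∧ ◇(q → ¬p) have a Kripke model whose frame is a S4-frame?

1. ¬((¬p ∧ q) → □◇(¬p ∧ q)) ∧ ◇(q → ¬p), w0
2. ¬((¬p ∧ q) → □◇(¬p ∧ q)), w0
3. ◇(q → ¬p), w0
4. ¬p ∧ q, w0
5. ¬□◇(¬p ∧ q), w0
6. ¬p, w0
7. q, w0
8. q → ¬p, w1
9. ¬p, w1
10. ¬◇(¬p ∧ q), w2
11. ¬(¬p ∧ q), w2
12. ¬q, w2
Accessibility: w0Rw0, w0Rw1, w0Rw2, w1Rw1, w2Rw2

Yes, satisfiable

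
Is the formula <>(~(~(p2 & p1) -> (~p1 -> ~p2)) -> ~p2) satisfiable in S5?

1. <>(~(~(p2 & p1) -> (~p1 -> ~p2)) -> ~p2), 0
2. ~(~(p2 & p1) -> (~p1 -> ~p2)) -> ~p2, 1
3. ~p2, 1
Accessibility: 0R0, 0R1, 1R0, 1R1

Satisfiable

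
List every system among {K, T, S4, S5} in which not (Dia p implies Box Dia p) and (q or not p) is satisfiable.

S5-tableau for the formula:
1. not (Dia p implies Box Dia p) and (q or not p), w0
2. not (Dia p implies Box Dia p), w0
3. q or not p, w0
4. Dia p, w0
5. not Box Dia p, w0
6. q, w0
7. p, w1
8. not Dia p, w2
9. not p, w0
10. not p, w1
Accessibility: w0Rw0, w0Rw1, w0Rw2, w1Rw0, w1Rw1, w1Rw2, w2Rw0, w2Rw1, w2Rw2
Branch closes: p and not p both at w1.
Every branch closes (one shown): unsatisfiable in S5.
S4-tableau for the formula:
1. not (Dia p implies Box Dia p) and (q or not p), w0
2. not (Dia p implies Box Dia p), w0
3. q or not p, w0
4. Dia p, w0
5. not Box Dia p, w0
6. not p, w0
7. p, w1
8. not Dia p, w2
9. not p, w2
Accessibility: w0Rw0, w0Rw1, w0Rw2, w1Rw1, w2Rw2
Complete open branch: satisfiable in S4, hence also in K, T (this S4-model is also a K-model and a T-model).

K, T, S4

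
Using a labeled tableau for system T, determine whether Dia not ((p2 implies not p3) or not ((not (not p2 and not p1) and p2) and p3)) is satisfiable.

1. Dia not ((p2 implies not p3) or not ((not (not p2 and not p1) and p2) and p3)), u
2. not ((p2 implies not p3) or not ((not (not p2 and not p1) and p2) and p3)), v
3. not (p2 implies not p3), v
4. (not (not p2 and not p1) and p2) and p3, v
5. p2, v
6. p3, v
7. not (not p2 and not p1) and p2, v
8. not (not p2 and not p1), v
9. p1, v
Accessibility: uRu, uRv, vRv

Satisfiable (open branch found)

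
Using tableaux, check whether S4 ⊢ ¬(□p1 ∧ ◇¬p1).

Valid

Tableau for the negation □p1 ∧ ◇¬p1:
1. □p1 ∧ ◇¬p1, u
2. □p1, u
3. ◇¬p1, u
4. p1, u
5. ¬p1, v
6. p1, v
Accessibility: uRu, uRv, vRv
Branch closes: p1 and ¬p1 both at v.
Every branch of the negation's tableau closes; the branch above is one of them.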